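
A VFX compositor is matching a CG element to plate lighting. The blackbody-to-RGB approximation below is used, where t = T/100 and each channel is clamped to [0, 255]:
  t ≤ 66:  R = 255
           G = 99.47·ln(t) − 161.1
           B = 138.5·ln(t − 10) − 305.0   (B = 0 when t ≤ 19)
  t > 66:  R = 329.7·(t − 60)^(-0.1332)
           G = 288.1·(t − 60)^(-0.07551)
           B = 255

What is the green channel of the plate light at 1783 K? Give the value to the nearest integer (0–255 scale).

125

t = 1783/100 = 17.83; the t ≤ 66 branch applies.
G = 99.47·ln 17.83 − 161.1 = 99.47·2.8809 − 161.1 = 125.461.
Rounded: 125.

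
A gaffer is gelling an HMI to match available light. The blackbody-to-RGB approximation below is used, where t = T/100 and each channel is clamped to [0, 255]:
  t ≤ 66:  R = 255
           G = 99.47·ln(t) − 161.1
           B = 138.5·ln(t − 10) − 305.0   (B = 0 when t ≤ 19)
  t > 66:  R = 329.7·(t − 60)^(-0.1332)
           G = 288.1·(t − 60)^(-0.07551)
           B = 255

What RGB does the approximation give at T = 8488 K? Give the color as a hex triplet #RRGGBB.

t = 8488/100 = 84.88; the t > 66 branch applies.
R = 329.7·(84.88 − 60)^(-0.1332) = 329.7·24.88^(-0.1332) = 329.7·0.65174 = 214.878.
G = 288.1·(84.88 − 60)^(-0.07551) = 288.1·24.88^(-0.07551) = 288.1·0.78451 = 226.018.
B = 255 by definition for t > 66.
Rounded: (215, 226, 255).
In hex: #D7E2FF.

#D7E2FF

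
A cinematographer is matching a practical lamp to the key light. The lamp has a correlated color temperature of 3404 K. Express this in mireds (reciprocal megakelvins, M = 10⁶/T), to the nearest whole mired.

M = 10⁶ / 3404 = 293.772 → 294 mireds.

294 mireds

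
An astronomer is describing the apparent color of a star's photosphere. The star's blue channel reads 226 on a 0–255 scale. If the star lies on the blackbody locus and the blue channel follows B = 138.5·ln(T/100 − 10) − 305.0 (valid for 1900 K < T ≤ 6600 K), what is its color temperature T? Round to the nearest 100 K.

ln(t − 10) = (226 + 305.0) / 138.5 = 3.8339.
t − 10 = e^3.8339 = 46.244, so t = 56.244.
T = 100·t = 5624 K → 5600 K to the nearest 100 K.

5600 K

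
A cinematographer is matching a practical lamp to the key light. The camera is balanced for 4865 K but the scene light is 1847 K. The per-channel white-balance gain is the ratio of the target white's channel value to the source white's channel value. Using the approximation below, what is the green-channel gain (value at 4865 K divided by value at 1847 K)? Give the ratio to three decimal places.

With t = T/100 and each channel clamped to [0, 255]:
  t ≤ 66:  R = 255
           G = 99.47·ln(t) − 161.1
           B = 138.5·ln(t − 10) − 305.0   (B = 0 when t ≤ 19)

At 1847 K (t = 18.47):
  G = 99.47·ln 18.47 − 161.1 = 99.47·2.9161 − 161.1 = 128.969.
At 4865 K (t = 48.65):
  G = 99.47·ln 48.65 − 161.1 = 99.47·3.8847 − 161.1 = 225.306.
Gain = 225.306 / 128.969 = 1.7470 → 1.747.

1.747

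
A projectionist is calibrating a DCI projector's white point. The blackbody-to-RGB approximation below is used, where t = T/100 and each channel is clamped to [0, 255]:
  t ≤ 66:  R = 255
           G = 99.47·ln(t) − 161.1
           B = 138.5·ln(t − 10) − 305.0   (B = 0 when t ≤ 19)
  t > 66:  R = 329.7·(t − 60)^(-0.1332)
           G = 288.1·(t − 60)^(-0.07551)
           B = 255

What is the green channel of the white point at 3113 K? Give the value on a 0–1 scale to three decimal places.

t = 3113/100 = 31.13; the t ≤ 66 branch applies.
G = 99.47·ln 31.13 − 161.1 = 99.47·3.4382 − 161.1 = 180.895.
On a 0–1 scale: 180.895/255 = 0.7094 → 0.709.

0.709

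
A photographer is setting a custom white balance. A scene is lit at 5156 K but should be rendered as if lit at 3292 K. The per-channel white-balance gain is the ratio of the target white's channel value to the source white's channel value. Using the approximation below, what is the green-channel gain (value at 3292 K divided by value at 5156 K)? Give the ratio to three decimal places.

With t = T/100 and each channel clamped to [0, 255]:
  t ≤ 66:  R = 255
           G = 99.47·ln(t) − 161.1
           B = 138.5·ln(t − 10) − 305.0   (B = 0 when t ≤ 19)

At 5156 K (t = 51.56):
  G = 99.47·ln 51.56 − 161.1 = 99.47·3.9427 − 161.1 = 231.085.
At 3292 K (t = 32.92):
  G = 99.47·ln 32.92 − 161.1 = 99.47·3.4941 − 161.1 = 186.456.
Gain = 186.456 / 231.085 = 0.8069 → 0.807.

0.807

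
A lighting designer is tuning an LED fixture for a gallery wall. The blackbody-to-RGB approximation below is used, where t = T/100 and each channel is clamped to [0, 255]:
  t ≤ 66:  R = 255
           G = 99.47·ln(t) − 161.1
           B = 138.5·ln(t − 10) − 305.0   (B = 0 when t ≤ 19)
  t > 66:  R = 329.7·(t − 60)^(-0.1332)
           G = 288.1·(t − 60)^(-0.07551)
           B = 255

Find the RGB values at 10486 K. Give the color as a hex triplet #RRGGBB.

t = 10486/100 = 104.86; the t > 66 branch applies.
R = 329.7·(104.86 − 60)^(-0.1332) = 329.7·44.86^(-0.1332) = 329.7·0.60252 = 198.651.
G = 288.1·(104.86 − 60)^(-0.07551) = 288.1·44.86^(-0.07551) = 288.1·0.75036 = 216.178.
B = 255 by definition for t > 66.
Rounded: (199, 216, 255).
In hex: #C7D8FF.

#C7D8FF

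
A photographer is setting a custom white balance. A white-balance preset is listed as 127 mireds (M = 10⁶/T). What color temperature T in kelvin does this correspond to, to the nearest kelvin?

T = 10⁶ / 127 = 7874.02 K → 7874 K.

7874 K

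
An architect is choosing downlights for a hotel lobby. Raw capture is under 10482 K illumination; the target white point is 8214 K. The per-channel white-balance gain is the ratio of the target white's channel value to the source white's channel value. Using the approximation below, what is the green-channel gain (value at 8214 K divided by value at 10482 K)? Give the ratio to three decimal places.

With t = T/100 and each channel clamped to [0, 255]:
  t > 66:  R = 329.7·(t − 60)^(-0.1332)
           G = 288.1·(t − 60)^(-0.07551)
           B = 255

1.055

At 10482 K (t = 104.82):
  G = 288.1·(104.82 − 60)^(-0.07551) = 288.1·44.82^(-0.07551) = 288.1·0.75041 = 216.192.
At 8214 K (t = 82.14):
  G = 288.1·(82.14 − 60)^(-0.07551) = 288.1·22.14^(-0.07551) = 288.1·0.79145 = 228.018.
Gain = 228.018 / 216.192 = 1.0547 → 1.055.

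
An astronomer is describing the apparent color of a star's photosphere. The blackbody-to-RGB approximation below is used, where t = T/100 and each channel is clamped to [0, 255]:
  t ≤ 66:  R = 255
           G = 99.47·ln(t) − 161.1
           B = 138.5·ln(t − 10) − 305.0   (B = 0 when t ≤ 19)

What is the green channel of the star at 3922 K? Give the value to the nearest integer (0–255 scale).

t = 3922/100 = 39.22; the t ≤ 66 branch applies.
G = 99.47·ln 39.22 − 161.1 = 99.47·3.6692 − 161.1 = 203.874.
Rounded: 204.

204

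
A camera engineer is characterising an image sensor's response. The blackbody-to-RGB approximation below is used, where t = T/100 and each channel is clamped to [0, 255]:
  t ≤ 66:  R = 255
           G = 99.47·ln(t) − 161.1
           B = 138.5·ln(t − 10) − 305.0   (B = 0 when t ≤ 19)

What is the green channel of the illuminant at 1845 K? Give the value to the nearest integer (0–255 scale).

129

t = 1845/100 = 18.45; the t ≤ 66 branch applies.
G = 99.47·ln 18.45 − 161.1 = 99.47·2.9151 − 161.1 = 128.861.
Rounded: 129.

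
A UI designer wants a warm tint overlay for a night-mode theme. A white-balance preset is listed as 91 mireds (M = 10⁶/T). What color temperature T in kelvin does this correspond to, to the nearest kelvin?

T = 10⁶ / 91 = 10989.01 K → 10989 K.

10989 K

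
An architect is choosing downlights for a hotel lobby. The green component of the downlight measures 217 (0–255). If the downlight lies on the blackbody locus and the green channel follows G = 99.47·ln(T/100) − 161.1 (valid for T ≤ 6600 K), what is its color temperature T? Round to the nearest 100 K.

ln t = (217 + 161.1) / 99.47 = 3.8011.
t = e^3.8011 = 44.752.
T = 100·t = 4475 K → 4500 K to the nearest 100 K.

4500 K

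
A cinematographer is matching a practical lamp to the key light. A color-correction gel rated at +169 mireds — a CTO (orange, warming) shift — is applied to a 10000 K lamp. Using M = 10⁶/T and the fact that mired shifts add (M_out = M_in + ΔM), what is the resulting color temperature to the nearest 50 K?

3700 K

M_in = 10⁶/10000 = 100.00 mireds.
M_out = 100.00 + (+169) = 269.00 mireds.
T_out = 10⁶/269.00 = 3717.5 K → 3700 K.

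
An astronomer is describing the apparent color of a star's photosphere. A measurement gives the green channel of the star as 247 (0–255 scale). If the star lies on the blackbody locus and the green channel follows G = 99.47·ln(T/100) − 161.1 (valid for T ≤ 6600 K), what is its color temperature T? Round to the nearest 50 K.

6050 K

ln t = (247 + 161.1) / 99.47 = 4.1027.
t = e^4.1027 = 60.506.
T = 100·t = 6051 K → 6050 K to the nearest 50 K.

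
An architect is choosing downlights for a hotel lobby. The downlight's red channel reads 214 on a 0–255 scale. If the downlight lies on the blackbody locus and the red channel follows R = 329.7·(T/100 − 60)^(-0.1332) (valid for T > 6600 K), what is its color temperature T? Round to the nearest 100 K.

(t − 60)^(-0.1332) = 214/329.7 = 0.64907.
t − 60 = 0.64907^(1/-0.1332) = 0.64907^(-7.508) = 25.657, so t = 85.657.
T = 100·t = 8566 K → 8600 K to the nearest 100 K.

8600 K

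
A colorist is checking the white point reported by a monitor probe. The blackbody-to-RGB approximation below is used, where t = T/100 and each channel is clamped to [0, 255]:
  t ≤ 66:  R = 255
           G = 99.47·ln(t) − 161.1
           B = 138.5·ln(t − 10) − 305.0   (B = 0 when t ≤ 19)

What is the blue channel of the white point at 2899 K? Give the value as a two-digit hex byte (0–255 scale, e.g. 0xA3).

0x67

t = 2899/100 = 28.99; the t ≤ 66 branch applies.
B = 138.5·ln(28.99 − 10) − 305.0 = 138.5·ln 18.99 − 305.0 = 138.5·2.9439 − 305.0 = 102.732.
Rounded: 103; in hex, 0x67.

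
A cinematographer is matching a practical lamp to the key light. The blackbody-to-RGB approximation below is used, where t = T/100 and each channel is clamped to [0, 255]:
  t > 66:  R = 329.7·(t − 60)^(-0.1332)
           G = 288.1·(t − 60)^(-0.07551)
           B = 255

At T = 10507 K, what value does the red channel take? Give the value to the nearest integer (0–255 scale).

199

t = 10507/100 = 105.07; the t > 66 branch applies.
R = 329.7·(105.07 − 60)^(-0.1332) = 329.7·45.07^(-0.1332) = 329.7·0.60215 = 198.528.
Rounded: 199.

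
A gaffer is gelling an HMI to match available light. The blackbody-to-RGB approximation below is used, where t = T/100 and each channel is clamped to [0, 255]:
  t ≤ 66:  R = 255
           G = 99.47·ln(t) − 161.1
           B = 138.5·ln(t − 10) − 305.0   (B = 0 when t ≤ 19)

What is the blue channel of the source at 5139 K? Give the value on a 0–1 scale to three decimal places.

t = 5139/100 = 51.39; the t ≤ 66 branch applies.
B = 138.5·ln(51.39 − 10) − 305.0 = 138.5·ln 41.39 − 305.0 = 138.5·3.7230 − 305.0 = 210.641.
On a 0–1 scale: 210.641/255 = 0.8260 → 0.826.

0.826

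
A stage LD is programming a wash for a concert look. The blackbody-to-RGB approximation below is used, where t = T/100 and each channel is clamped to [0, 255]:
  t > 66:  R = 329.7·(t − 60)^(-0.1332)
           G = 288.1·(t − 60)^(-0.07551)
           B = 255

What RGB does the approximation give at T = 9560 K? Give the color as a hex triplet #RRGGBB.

#CDDCFF

t = 9560/100 = 95.6; the t > 66 branch applies.
R = 329.7·(95.6 − 60)^(-0.1332) = 329.7·35.6^(-0.1332) = 329.7·0.62137 = 204.864.
G = 288.1·(95.6 − 60)^(-0.07551) = 288.1·35.6^(-0.07551) = 288.1·0.76357 = 219.985.
B = 255 by definition for t > 66.
Rounded: (205, 220, 255).
In hex: #CDDCFF.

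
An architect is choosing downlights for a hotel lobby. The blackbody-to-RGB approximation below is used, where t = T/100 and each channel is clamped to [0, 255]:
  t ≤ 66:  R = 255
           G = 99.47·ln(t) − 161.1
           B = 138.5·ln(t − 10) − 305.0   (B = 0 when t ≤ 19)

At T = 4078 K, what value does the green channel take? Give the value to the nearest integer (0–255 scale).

208

t = 4078/100 = 40.78; the t ≤ 66 branch applies.
G = 99.47·ln 40.78 − 161.1 = 99.47·3.7082 − 161.1 = 207.754.
Rounded: 208.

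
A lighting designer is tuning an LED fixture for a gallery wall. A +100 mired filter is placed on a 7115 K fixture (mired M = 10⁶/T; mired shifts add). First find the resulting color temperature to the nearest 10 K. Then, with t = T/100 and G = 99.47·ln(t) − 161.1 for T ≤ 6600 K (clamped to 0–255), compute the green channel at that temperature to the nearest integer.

M_in = 10⁶/7115 = 140.55; M_out = 140.55 + (+100) = 240.55.
T_out = 10⁶/240.55 = 4157.2 K → 4160 K; t = 41.6.
G = 99.47·ln 41.6 − 161.1 = 99.47·3.7281 − 161.1 = 209.734.
Rounded: 210.

210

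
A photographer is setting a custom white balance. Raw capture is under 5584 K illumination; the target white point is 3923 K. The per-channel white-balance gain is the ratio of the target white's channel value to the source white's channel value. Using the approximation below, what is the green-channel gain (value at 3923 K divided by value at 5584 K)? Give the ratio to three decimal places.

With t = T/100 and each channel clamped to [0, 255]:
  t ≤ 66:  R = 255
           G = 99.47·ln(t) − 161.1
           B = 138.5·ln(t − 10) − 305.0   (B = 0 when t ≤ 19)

0.853

At 5584 K (t = 55.84):
  G = 99.47·ln 55.84 − 161.1 = 99.47·4.0225 − 161.1 = 239.017.
At 3923 K (t = 39.23):
  G = 99.47·ln 39.23 − 161.1 = 99.47·3.6694 − 161.1 = 203.899.
Gain = 203.899 / 239.017 = 0.8531 → 0.853.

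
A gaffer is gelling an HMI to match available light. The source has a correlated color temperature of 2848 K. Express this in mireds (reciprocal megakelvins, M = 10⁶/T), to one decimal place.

351.1 mireds

M = 10⁶ / 2848 = 351.124 → 351.1 mireds.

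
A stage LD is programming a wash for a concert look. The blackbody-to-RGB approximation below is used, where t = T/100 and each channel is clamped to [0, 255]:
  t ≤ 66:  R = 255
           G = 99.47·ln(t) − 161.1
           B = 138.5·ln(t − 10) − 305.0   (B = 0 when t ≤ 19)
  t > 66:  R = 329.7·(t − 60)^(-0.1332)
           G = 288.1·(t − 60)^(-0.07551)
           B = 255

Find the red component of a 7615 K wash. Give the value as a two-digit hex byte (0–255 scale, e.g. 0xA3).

0xE4

t = 7615/100 = 76.15; the t > 66 branch applies.
R = 329.7·(76.15 − 60)^(-0.1332) = 329.7·16.15^(-0.1332) = 329.7·0.69035 = 227.609.
Rounded: 228; in hex, 0xE4.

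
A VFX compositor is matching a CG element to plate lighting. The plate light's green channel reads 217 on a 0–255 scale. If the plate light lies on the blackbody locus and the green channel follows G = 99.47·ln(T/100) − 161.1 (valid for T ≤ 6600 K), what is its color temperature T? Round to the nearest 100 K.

4500 K

ln t = (217 + 161.1) / 99.47 = 3.8011.
t = e^3.8011 = 44.752.
T = 100·t = 4475 K → 4500 K to the nearest 100 K.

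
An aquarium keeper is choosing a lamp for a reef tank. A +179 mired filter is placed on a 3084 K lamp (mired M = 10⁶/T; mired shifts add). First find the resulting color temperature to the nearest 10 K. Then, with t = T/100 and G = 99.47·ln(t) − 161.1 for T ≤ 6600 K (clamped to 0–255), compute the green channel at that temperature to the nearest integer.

136

M_in = 10⁶/3084 = 324.25; M_out = 324.25 + (+179) = 503.25.
T_out = 10⁶/503.25 = 1987.1 K → 1990 K; t = 19.9.
G = 99.47·ln 19.9 − 161.1 = 99.47·2.9907 − 161.1 = 136.387.
Rounded: 136.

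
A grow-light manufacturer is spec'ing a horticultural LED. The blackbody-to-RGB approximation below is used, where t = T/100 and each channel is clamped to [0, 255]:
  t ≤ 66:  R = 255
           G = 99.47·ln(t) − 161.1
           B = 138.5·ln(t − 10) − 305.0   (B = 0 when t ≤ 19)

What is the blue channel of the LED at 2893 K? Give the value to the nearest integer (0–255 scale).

t = 2893/100 = 28.93; the t ≤ 66 branch applies.
B = 138.5·ln(28.93 − 10) − 305.0 = 138.5·ln 18.93 − 305.0 = 138.5·2.9407 − 305.0 = 102.294.
Rounded: 102.

102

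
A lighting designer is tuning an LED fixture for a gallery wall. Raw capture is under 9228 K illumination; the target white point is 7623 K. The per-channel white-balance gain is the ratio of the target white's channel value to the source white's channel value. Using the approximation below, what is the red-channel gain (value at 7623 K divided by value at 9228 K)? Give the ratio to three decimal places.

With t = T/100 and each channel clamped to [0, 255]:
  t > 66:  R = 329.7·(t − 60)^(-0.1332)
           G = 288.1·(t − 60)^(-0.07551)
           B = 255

At 9228 K (t = 92.28):
  R = 329.7·(92.28 − 60)^(-0.1332) = 329.7·32.28^(-0.1332) = 329.7·0.62952 = 207.553.
At 7623 K (t = 76.23):
  R = 329.7·(76.23 − 60)^(-0.1332) = 329.7·16.23^(-0.1332) = 329.7·0.68990 = 227.460.
Gain = 227.460 / 207.553 = 1.0959 → 1.096.

1.096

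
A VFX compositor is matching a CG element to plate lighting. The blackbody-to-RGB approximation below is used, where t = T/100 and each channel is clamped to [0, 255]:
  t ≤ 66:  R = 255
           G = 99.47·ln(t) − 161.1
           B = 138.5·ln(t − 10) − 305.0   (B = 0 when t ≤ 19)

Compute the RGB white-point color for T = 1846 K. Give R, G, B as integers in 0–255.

t = 1846/100 = 18.46; the t ≤ 66 branch applies.
R = 255 by definition for t ≤ 66.
G = 99.47·ln 18.46 − 161.1 = 99.47·2.9156 − 161.1 = 128.915.
t = 18.46 ≤ 19, so B = 0.
Rounded: (255, 129, 0).

R=255, G=129, B=0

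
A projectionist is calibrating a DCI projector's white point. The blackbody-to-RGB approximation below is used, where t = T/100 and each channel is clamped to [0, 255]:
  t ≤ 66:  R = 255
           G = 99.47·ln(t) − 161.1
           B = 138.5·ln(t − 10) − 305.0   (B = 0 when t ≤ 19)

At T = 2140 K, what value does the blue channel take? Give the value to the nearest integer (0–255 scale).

32

t = 2140/100 = 21.4; the t ≤ 66 branch applies.
B = 138.5·ln(21.4 − 10) − 305.0 = 138.5·ln 11.4 − 305.0 = 138.5·2.4336 − 305.0 = 32.055.
Rounded: 32.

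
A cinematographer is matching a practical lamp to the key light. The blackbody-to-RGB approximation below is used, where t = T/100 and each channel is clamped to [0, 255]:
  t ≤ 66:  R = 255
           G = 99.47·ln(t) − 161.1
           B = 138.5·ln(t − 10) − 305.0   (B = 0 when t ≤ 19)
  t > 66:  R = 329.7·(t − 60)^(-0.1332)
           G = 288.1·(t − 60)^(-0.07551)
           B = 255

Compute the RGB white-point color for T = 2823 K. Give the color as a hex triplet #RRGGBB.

#FFAB61

t = 2823/100 = 28.23; the t ≤ 66 branch applies.
R = 255 by definition for t ≤ 66.
G = 99.47·ln 28.23 − 161.1 = 99.47·3.3404 − 161.1 = 171.168.
B = 138.5·ln(28.23 − 10) − 305.0 = 138.5·ln 18.23 − 305.0 = 138.5·2.9031 − 305.0 = 97.075.
Rounded: (255, 171, 97).
In hex: #FFAB61.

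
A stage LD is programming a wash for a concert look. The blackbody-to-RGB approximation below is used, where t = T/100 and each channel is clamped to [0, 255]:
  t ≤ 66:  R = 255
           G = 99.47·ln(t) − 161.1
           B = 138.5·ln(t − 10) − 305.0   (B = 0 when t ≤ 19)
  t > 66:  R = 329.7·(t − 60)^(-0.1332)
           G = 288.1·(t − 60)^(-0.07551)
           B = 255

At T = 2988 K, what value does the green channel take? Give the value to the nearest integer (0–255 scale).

t = 2988/100 = 29.88; the t ≤ 66 branch applies.
G = 99.47·ln 29.88 − 161.1 = 99.47·3.3972 − 161.1 = 176.818.
Rounded: 177.

177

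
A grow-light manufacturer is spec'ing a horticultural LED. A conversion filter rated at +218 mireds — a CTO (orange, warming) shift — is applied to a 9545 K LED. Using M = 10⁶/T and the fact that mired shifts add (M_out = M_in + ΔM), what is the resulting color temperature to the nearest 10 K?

M_in = 10⁶/9545 = 104.77 mireds.
M_out = 104.77 + (+218) = 322.77 mireds.
T_out = 10⁶/322.77 = 3098.2 K → 3100 K.

3100 K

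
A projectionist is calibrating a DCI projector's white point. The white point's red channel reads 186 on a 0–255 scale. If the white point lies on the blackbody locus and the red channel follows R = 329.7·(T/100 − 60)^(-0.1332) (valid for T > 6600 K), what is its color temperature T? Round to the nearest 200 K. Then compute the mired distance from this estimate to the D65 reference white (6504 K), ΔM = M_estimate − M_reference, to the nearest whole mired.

-79 mireds

(t − 60)^(-0.1332) = 186/329.7 = 0.56415.
t − 60 = 0.56415^(1/-0.1332) = 0.56415^(-7.508) = 73.521, so t = 133.521.
T = 100·t = 13352 K → 13400 K to the nearest 200 K.
M_estimate = 10⁶/13400 = 74.63; M_reference = 10⁶/6504 = 153.75.
ΔM = 74.63 − 153.75 = -79.12 → -79 mireds.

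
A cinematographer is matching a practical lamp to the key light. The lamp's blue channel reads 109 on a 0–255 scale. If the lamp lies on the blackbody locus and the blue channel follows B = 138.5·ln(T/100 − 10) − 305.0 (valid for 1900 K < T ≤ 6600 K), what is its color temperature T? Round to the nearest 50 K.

ln(t − 10) = (109 + 305.0) / 138.5 = 2.9892.
t − 10 = e^2.9892 = 19.869, so t = 29.869.
T = 100·t = 2987 K → 3000 K to the nearest 50 K.

3000 K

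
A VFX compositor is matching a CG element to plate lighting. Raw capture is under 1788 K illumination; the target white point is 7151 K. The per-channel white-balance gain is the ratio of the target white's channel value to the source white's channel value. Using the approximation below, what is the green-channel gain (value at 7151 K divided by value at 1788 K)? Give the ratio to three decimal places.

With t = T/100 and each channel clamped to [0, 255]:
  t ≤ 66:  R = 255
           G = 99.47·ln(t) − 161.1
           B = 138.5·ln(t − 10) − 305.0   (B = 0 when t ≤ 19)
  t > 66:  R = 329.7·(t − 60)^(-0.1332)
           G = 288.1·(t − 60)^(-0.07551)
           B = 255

At 1788 K (t = 17.88):
  G = 99.47·ln 17.88 − 161.1 = 99.47·2.8837 − 161.1 = 125.740.
At 7151 K (t = 71.51):
  G = 288.1·(71.51 − 60)^(-0.07551) = 288.1·11.51^(-0.07551) = 288.1·0.83153 = 239.564.
Gain = 239.564 / 125.740 = 1.9052 → 1.905.

1.905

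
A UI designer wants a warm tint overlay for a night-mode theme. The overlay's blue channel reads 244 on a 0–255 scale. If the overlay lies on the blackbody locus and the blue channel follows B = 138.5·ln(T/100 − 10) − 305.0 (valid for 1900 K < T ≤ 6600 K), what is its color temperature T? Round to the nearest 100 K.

ln(t − 10) = (244 + 305.0) / 138.5 = 3.9639.
t − 10 = e^3.9639 = 52.662, so t = 62.662.
T = 100·t = 6266 K → 6300 K to the nearest 100 K.

6300 K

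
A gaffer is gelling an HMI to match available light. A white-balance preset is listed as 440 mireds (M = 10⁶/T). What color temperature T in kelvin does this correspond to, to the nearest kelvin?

T = 10⁶ / 440 = 2272.73 K → 2273 K.

2273 K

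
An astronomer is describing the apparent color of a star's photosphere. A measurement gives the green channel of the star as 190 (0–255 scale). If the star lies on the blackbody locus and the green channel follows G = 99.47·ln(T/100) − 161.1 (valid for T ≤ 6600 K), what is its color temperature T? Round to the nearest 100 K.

ln t = (190 + 161.1) / 99.47 = 3.5297.
t = e^3.5297 = 34.114.
T = 100·t = 3411 K → 3400 K to the nearest 100 K.

3400 K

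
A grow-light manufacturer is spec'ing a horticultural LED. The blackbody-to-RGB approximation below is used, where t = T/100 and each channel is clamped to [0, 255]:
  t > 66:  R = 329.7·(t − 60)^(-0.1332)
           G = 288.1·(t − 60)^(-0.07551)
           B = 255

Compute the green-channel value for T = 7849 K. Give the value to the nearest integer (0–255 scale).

231

t = 7849/100 = 78.49; the t > 66 branch applies.
G = 288.1·(78.49 − 60)^(-0.07551) = 288.1·18.49^(-0.07551) = 288.1·0.80229 = 231.141.
Rounded: 231.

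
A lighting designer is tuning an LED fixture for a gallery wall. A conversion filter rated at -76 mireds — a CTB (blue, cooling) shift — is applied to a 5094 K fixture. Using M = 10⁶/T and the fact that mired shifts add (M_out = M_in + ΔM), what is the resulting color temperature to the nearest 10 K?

8310 K

M_in = 10⁶/5094 = 196.31 mireds.
M_out = 196.31 + (-76) = 120.31 mireds.
T_out = 10⁶/120.31 = 8311.9 K → 8310 K.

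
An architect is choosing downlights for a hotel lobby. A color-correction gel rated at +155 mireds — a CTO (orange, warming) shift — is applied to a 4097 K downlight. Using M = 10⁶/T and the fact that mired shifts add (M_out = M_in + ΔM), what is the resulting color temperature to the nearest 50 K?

2500 K

M_in = 10⁶/4097 = 244.08 mireds.
M_out = 244.08 + (+155) = 399.08 mireds.
T_out = 10⁶/399.08 = 2505.8 K → 2500 K.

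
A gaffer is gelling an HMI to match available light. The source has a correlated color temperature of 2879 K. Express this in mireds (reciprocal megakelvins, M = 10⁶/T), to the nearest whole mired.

347 mireds

M = 10⁶ / 2879 = 347.343 → 347 mireds.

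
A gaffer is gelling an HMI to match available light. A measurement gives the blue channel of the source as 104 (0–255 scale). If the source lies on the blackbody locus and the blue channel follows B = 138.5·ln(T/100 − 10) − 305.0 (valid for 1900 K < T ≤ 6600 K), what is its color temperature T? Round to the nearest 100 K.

ln(t − 10) = (104 + 305.0) / 138.5 = 2.9531.
t − 10 = e^2.9531 = 19.165, so t = 29.165.
T = 100·t = 2916 K → 2900 K to the nearest 100 K.

2900 K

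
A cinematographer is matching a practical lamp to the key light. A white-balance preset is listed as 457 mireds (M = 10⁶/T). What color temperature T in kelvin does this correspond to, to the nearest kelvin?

2188 K

T = 10⁶ / 457 = 2188.18 K → 2188 K.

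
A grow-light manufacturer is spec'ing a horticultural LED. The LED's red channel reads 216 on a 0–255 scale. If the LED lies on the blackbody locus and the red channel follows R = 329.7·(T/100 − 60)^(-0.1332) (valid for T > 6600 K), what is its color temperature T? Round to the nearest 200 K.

8400 K

(t − 60)^(-0.1332) = 216/329.7 = 0.65514.
t − 60 = 0.65514^(1/-0.1332) = 0.65514^(-7.508) = 23.926, so t = 83.926.
T = 100·t = 8393 K → 8400 K to the nearest 200 K.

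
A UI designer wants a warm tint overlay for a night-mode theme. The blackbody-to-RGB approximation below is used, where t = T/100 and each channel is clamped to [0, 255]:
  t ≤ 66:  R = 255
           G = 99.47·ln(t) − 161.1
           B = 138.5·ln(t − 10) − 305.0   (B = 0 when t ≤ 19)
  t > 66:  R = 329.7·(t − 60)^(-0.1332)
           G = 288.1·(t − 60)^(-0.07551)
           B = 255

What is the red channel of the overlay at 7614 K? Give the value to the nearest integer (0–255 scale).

t = 7614/100 = 76.14; the t > 66 branch applies.
R = 329.7·(76.14 − 60)^(-0.1332) = 329.7·16.14^(-0.1332) = 329.7·0.69041 = 227.628.
Rounded: 228.

228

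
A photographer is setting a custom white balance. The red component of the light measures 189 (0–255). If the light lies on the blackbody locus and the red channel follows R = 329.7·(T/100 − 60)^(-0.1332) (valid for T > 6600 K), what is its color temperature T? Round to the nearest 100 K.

(t − 60)^(-0.1332) = 189/329.7 = 0.57325.
t − 60 = 0.57325^(1/-0.1332) = 0.57325^(-7.508) = 65.199, so t = 125.199.
T = 100·t = 12520 K → 12500 K to the nearest 100 K.

12500 K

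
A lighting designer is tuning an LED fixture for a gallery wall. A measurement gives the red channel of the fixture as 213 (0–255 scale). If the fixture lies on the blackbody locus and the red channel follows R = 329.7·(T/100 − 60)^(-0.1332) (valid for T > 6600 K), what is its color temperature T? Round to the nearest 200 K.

(t − 60)^(-0.1332) = 213/329.7 = 0.64604.
t − 60 = 0.64604^(1/-0.1332) = 0.64604^(-7.508) = 26.575, so t = 86.575.
T = 100·t = 8657 K → 8600 K to the nearest 200 K.

8600 K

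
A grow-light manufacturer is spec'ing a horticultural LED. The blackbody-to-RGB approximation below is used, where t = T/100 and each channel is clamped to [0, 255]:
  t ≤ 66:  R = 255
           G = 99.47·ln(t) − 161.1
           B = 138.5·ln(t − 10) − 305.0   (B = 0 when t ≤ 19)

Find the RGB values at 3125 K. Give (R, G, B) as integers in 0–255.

t = 3125/100 = 31.25; the t ≤ 66 branch applies.
R = 255 by definition for t ≤ 66.
G = 99.47·ln 31.25 − 161.1 = 99.47·3.4420 − 161.1 = 181.278.
B = 138.5·ln(31.25 − 10) − 305.0 = 138.5·ln 21.25 − 305.0 = 138.5·3.0564 − 305.0 = 118.305.
Rounded: (255, 181, 118).

(255, 181, 118)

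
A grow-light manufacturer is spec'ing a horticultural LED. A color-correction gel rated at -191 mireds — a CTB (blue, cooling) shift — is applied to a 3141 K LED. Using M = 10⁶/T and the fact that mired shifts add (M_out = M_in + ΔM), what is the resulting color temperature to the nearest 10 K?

M_in = 10⁶/3141 = 318.37 mireds.
M_out = 318.37 + (-191) = 127.37 mireds.
T_out = 10⁶/127.37 = 7851.1 K → 7850 K.

7850 K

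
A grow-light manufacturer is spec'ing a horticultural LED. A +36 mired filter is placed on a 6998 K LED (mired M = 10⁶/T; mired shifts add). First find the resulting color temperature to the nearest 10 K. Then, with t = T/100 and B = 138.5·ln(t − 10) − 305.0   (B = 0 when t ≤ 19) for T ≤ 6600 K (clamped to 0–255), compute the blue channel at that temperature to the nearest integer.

M_in = 10⁶/6998 = 142.90; M_out = 142.90 + (+36) = 178.90.
T_out = 10⁶/178.90 = 5589.8 K → 5590 K; t = 55.9.
B = 138.5·ln(55.9 − 10) − 305.0 = 138.5·ln 45.9 − 305.0 = 138.5·3.8265 − 305.0 = 224.965.
Rounded: 225.

225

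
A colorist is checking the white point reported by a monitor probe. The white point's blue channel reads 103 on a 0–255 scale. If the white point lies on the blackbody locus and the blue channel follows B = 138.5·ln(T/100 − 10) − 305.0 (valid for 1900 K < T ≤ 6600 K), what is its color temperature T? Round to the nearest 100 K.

ln(t − 10) = (103 + 305.0) / 138.5 = 2.9458.
t − 10 = e^2.9458 = 19.027, so t = 29.027.
T = 100·t = 2903 K → 2900 K to the nearest 100 K.

2900 K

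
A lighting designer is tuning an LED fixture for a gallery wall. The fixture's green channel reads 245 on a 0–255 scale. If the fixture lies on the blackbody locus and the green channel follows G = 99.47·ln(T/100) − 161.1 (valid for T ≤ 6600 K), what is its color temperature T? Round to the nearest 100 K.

ln t = (245 + 161.1) / 99.47 = 4.0826.
t = e^4.0826 = 59.302.
T = 100·t = 5930 K → 5900 K to the nearest 100 K.

5900 K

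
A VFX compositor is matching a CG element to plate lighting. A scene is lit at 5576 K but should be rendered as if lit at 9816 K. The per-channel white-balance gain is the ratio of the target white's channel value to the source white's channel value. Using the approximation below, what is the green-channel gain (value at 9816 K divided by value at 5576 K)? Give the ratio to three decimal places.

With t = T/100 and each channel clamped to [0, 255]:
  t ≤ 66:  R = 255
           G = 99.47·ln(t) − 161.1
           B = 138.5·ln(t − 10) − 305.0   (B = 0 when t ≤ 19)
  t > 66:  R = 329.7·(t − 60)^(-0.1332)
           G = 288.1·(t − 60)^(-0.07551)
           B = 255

At 5576 K (t = 55.76):
  G = 99.47·ln 55.76 − 161.1 = 99.47·4.0211 − 161.1 = 238.875.
At 9816 K (t = 98.16):
  G = 288.1·(98.16 − 60)^(-0.07551) = 288.1·38.16^(-0.07551) = 288.1·0.75958 = 218.835.
Gain = 218.835 / 238.875 = 0.9161 → 0.916.

0.916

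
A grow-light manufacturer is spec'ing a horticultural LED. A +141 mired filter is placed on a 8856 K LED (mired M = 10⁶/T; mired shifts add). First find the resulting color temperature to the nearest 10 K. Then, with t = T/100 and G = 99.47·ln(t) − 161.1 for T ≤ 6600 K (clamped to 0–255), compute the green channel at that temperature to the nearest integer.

M_in = 10⁶/8856 = 112.92; M_out = 112.92 + (+141) = 253.92.
T_out = 10⁶/253.92 = 3938.3 K → 3940 K; t = 39.4.
G = 99.47·ln 39.4 − 161.1 = 99.47·3.6738 − 161.1 = 204.329.
Rounded: 204.

204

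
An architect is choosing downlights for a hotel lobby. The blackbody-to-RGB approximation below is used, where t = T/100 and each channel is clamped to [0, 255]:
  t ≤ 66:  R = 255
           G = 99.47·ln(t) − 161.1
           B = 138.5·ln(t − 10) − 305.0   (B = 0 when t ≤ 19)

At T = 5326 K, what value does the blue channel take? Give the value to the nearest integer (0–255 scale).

217

t = 5326/100 = 53.26; the t ≤ 66 branch applies.
B = 138.5·ln(53.26 − 10) − 305.0 = 138.5·ln 43.26 − 305.0 = 138.5·3.7672 − 305.0 = 216.761.
Rounded: 217.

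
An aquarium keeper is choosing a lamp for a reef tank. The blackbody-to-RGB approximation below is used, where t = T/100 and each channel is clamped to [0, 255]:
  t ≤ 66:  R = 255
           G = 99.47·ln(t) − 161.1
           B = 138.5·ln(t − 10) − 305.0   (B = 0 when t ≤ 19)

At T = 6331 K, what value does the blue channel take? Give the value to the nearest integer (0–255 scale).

246

t = 6331/100 = 63.31; the t ≤ 66 branch applies.
B = 138.5·ln(63.31 − 10) − 305.0 = 138.5·ln 53.31 − 305.0 = 138.5·3.9761 − 305.0 = 245.693.
Rounded: 246.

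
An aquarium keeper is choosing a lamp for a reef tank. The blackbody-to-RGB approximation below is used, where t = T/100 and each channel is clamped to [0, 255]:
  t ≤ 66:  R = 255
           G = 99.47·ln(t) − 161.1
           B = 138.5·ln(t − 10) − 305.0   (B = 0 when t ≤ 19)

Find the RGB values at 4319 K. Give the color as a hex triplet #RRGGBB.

t = 4319/100 = 43.19; the t ≤ 66 branch applies.
R = 255 by definition for t ≤ 66.
G = 99.47·ln 43.19 − 161.1 = 99.47·3.7656 − 161.1 = 213.465.
B = 138.5·ln(43.19 − 10) − 305.0 = 138.5·ln 33.19 − 305.0 = 138.5·3.5022 − 305.0 = 180.061.
Rounded: (255, 213, 180).
In hex: #FFD5B4.

#FFD5B4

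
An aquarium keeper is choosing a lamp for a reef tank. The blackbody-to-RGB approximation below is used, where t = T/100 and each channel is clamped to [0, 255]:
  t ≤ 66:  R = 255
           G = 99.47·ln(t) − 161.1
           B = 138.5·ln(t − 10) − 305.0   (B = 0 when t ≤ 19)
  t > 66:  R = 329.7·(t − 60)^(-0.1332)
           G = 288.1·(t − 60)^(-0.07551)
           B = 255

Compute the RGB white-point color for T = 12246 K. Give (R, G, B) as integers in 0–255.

t = 12246/100 = 122.46; the t > 66 branch applies.
R = 329.7·(122.46 − 60)^(-0.1332) = 329.7·62.46^(-0.1332) = 329.7·0.57654 = 190.084.
G = 288.1·(122.46 − 60)^(-0.07551) = 288.1·62.46^(-0.07551) = 288.1·0.73184 = 210.842.
B = 255 by definition for t > 66.
Rounded: (190, 211, 255).

(190, 211, 255)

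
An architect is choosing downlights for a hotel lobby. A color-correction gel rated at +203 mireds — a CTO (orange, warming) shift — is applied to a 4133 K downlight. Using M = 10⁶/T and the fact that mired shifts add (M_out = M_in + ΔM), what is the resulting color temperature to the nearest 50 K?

M_in = 10⁶/4133 = 241.95 mireds.
M_out = 241.95 + (+203) = 444.95 mireds.
T_out = 10⁶/444.95 = 2247.4 K → 2250 K.

2250 K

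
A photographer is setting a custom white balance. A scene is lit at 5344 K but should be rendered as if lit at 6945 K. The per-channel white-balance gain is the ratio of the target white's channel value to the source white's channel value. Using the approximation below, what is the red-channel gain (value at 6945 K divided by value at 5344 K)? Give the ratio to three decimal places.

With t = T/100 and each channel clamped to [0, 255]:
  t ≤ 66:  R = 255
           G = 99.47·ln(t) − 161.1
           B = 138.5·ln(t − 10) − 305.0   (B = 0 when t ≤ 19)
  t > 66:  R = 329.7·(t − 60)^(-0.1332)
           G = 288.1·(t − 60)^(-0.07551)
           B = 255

0.959

At 5344 K (t = 53.44):
  R = 255 by definition for t ≤ 66.
At 6945 K (t = 69.45):
  R = 329.7·(69.45 − 60)^(-0.1332) = 329.7·9.45^(-0.1332) = 329.7·0.74143 = 244.451.
Gain = 244.451 / 255.000 = 0.9586 → 0.959.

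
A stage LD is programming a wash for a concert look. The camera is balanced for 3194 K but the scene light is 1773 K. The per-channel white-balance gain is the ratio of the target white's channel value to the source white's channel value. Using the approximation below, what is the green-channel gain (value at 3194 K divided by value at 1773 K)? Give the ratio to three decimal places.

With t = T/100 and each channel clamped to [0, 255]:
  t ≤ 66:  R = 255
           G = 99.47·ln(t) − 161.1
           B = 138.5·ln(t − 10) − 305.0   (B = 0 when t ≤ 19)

At 1773 K (t = 17.73):
  G = 99.47·ln 17.73 − 161.1 = 99.47·2.8753 − 161.1 = 124.902.
At 3194 K (t = 31.94):
  G = 99.47·ln 31.94 − 161.1 = 99.47·3.4639 − 161.1 = 183.450.
Gain = 183.450 / 124.902 = 1.4688 → 1.469.

1.469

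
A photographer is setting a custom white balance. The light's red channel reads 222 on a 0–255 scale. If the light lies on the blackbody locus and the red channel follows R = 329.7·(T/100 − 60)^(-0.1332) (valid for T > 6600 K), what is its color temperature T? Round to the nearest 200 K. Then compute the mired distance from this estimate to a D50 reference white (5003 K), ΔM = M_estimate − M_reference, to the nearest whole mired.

(t − 60)^(-0.1332) = 222/329.7 = 0.67334.
t − 60 = 0.67334^(1/-0.1332) = 0.67334^(-7.508) = 19.478, so t = 79.478.
T = 100·t = 7948 K → 8000 K to the nearest 200 K.
M_estimate = 10⁶/8000 = 125.00; M_reference = 10⁶/5003 = 199.88.
ΔM = 125.00 − 199.88 = -74.88 → -75 mireds.

-75 mireds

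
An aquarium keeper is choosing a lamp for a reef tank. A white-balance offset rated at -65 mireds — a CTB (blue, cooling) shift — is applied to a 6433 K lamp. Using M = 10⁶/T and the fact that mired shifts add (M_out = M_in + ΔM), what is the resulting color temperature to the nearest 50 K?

M_in = 10⁶/6433 = 155.45 mireds.
M_out = 155.45 + (-65) = 90.45 mireds.
T_out = 10⁶/90.45 = 11056.0 K → 11050 K.

11050 K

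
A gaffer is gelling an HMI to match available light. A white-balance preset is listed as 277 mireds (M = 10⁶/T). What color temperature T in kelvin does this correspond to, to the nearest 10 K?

3610 K

T = 10⁶ / 277 = 3610.11 K → 3610 K.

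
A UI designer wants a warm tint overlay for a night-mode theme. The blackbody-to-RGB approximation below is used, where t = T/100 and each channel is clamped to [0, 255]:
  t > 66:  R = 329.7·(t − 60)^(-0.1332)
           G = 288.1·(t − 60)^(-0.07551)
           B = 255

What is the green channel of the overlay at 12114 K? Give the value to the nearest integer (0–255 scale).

t = 12114/100 = 121.14; the t > 66 branch applies.
G = 288.1·(121.14 − 60)^(-0.07551) = 288.1·61.14^(-0.07551) = 288.1·0.73302 = 211.182.
Rounded: 211.

211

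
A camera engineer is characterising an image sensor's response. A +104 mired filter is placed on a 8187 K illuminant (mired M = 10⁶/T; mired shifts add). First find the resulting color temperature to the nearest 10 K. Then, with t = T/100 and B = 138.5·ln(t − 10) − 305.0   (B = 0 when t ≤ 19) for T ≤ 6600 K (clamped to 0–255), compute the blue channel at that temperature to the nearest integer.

M_in = 10⁶/8187 = 122.14; M_out = 122.14 + (+104) = 226.14.
T_out = 10⁶/226.14 = 4421.9 K → 4420 K; t = 44.2.
B = 138.5·ln(44.2 − 10) − 305.0 = 138.5·ln 34.2 − 305.0 = 138.5·3.5322 − 305.0 = 184.213.
Rounded: 184.

184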